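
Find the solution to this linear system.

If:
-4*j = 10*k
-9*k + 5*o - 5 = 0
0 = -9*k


Then:
j = 0
k = 0
o = 1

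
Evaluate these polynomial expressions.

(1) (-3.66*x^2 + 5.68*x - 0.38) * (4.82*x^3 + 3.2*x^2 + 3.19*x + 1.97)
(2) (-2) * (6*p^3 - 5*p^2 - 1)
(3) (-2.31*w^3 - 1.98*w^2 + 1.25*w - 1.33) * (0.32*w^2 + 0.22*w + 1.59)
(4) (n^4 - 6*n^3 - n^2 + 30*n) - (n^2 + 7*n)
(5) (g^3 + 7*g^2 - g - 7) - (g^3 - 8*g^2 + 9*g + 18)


(1) = -17.6412*x^5 + 15.6656*x^4 + 4.669*x^3 + 9.693*x^2 + 9.9774*x - 0.7486
(2) = -12*p^3 + 10*p^2 + 2
(3) = -0.7392*w^5 - 1.1418*w^4 - 3.7085*w^3 - 3.2988*w^2 + 1.6949*w - 2.1147
(4) = n^4 - 6*n^3 - 2*n^2 + 23*n
(5) = 15*g^2 - 10*g - 25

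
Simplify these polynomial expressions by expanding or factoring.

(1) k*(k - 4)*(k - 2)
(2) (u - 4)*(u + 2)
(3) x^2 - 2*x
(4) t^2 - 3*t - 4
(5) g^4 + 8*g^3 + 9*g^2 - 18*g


(1) = k^3 - 6*k^2 + 8*k
(2) = u^2 - 2*u - 8
(3) = x*(x - 2)
(4) = (t - 4)*(t + 1)
(5) = g*(g - 1)*(g + 3)*(g + 6)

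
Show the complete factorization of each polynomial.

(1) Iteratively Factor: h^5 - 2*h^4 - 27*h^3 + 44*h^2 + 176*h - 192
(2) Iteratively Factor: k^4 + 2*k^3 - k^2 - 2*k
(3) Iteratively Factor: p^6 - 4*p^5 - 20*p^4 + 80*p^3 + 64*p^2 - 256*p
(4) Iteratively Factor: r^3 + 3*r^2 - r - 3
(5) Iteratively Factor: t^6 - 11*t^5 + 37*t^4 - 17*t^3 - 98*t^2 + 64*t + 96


(1) = (h + 4)*(h^4 - 6*h^3 - 3*h^2 + 56*h - 48) = (h - 1)*(h + 4)*(h^3 - 5*h^2 - 8*h + 48) = (h - 4)*(h - 1)*(h + 4)*(h^2 - h - 12) = (h - 4)^2*(h - 1)*(h + 4)*(h + 3)
(2) = (k)*(k^3 + 2*k^2 - k - 2) = k*(k + 2)*(k^2 - 1) = k*(k + 1)*(k + 2)*(k - 1)
(3) = (p - 2)*(p^5 - 2*p^4 - 24*p^3 + 32*p^2 + 128*p) = (p - 2)*(p + 4)*(p^4 - 6*p^3 + 32*p) = (p - 2)*(p + 2)*(p + 4)*(p^3 - 8*p^2 + 16*p) = (p - 4)*(p - 2)*(p + 2)*(p + 4)*(p^2 - 4*p) = (p - 4)^2*(p - 2)*(p + 2)*(p + 4)*(p)
(4) = (r + 3)*(r^2 - 1) = (r - 1)*(r + 3)*(r + 1)
(5) = (t - 4)*(t^5 - 7*t^4 + 9*t^3 + 19*t^2 - 22*t - 24) = (t - 4)*(t - 2)*(t^4 - 5*t^3 - t^2 + 17*t + 12) = (t - 4)^2*(t - 2)*(t^3 - t^2 - 5*t - 3) = (t - 4)^2*(t - 3)*(t - 2)*(t^2 + 2*t + 1) = (t - 4)^2*(t - 3)*(t - 2)*(t + 1)*(t + 1)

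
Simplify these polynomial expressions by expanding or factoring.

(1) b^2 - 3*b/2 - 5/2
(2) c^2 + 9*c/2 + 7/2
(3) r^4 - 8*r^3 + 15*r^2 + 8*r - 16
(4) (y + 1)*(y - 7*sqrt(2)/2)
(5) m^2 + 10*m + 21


(1) = (b - 5/2)*(b + 1)
(2) = (c + 1)*(c + 7/2)
(3) = (r - 4)^2*(r - 1)*(r + 1)
(4) = y^2 - 7*sqrt(2)*y/2 + y - 7*sqrt(2)/2
(5) = (m + 3)*(m + 7)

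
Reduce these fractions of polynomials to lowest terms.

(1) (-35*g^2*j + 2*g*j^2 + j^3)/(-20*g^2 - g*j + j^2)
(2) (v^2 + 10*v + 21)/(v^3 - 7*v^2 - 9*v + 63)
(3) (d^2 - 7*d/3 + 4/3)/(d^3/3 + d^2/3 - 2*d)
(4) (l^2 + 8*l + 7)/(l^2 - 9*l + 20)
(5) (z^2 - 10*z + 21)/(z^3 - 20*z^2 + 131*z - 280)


(1) = (7*g*j + j^2)/(4*g + j)
(2) = (v + 7)/(v^2 - 10*v + 21)
(3) = (3*d^2 - 7*d + 4)/(d^3 + d^2 - 6*d)
(4) = (l^2 + 8*l + 7)/(l^2 - 9*l + 20)
(5) = (z - 3)/(z^2 - 13*z + 40)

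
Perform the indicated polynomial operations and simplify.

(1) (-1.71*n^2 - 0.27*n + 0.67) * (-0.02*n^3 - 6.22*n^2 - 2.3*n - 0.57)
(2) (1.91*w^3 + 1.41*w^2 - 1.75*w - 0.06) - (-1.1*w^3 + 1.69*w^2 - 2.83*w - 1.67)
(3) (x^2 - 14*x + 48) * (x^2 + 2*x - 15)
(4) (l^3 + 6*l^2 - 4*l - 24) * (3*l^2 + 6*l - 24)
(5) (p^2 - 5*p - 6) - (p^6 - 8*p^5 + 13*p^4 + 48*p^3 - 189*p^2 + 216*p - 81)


(1) = 0.0342*n^5 + 10.6416*n^4 + 5.599*n^3 - 2.5717*n^2 - 1.3871*n - 0.3819
(2) = 3.01*w^3 - 0.28*w^2 + 1.08*w + 1.61
(3) = x^4 - 12*x^3 + 5*x^2 + 306*x - 720
(4) = 3*l^5 + 24*l^4 - 240*l^2 - 48*l + 576
(5) = -p^6 + 8*p^5 - 13*p^4 - 48*p^3 + 190*p^2 - 221*p + 75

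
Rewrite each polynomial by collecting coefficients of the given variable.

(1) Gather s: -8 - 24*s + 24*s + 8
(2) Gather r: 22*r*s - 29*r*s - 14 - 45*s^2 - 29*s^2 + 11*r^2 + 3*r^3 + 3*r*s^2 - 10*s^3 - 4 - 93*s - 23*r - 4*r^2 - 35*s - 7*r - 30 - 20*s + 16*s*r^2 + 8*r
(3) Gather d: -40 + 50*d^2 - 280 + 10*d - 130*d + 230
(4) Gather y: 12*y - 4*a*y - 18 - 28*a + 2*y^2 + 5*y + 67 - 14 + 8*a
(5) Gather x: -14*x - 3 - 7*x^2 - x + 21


(1) = 0
(2) = 3*r^3 + r^2*(16*s + 7) + r*(3*s^2 - 7*s - 22) - 10*s^3 - 74*s^2 - 148*s - 48
(3) = 50*d^2 - 120*d - 90
(4) = -20*a + 2*y^2 + y*(17 - 4*a) + 35
(5) = -7*x^2 - 15*x + 18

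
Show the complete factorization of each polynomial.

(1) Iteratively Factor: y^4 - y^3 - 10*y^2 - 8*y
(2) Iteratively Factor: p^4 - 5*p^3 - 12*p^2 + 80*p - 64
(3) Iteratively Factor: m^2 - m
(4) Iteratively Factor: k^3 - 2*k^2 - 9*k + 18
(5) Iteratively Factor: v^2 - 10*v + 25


(1) = (y - 4)*(y^3 + 3*y^2 + 2*y) = y*(y - 4)*(y^2 + 3*y + 2) = y*(y - 4)*(y + 2)*(y + 1)
(2) = (p - 4)*(p^3 - p^2 - 16*p + 16) = (p - 4)*(p + 4)*(p^2 - 5*p + 4) = (p - 4)^2*(p + 4)*(p - 1)
(3) = (m - 1)*(m)
(4) = (k - 3)*(k^2 + k - 6) = (k - 3)*(k - 2)*(k + 3)
(5) = (v - 5)*(v - 5)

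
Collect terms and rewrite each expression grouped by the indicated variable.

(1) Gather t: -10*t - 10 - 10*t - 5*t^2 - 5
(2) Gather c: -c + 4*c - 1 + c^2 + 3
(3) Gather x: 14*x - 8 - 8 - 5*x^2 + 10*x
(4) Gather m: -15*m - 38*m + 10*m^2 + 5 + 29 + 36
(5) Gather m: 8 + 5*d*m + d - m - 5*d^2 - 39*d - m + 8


(1) = -5*t^2 - 20*t - 15
(2) = c^2 + 3*c + 2
(3) = -5*x^2 + 24*x - 16
(4) = 10*m^2 - 53*m + 70
(5) = -5*d^2 - 38*d + m*(5*d - 2) + 16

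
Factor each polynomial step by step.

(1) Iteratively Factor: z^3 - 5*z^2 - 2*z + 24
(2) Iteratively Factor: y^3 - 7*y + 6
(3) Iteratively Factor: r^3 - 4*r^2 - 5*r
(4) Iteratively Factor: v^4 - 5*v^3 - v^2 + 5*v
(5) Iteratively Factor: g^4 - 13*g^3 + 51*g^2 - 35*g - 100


(1) = (z - 3)*(z^2 - 2*z - 8) = (z - 3)*(z + 2)*(z - 4)
(2) = (y - 2)*(y^2 + 2*y - 3) = (y - 2)*(y - 1)*(y + 3)
(3) = (r + 1)*(r^2 - 5*r) = (r - 5)*(r + 1)*(r)
(4) = (v)*(v^3 - 5*v^2 - v + 5) = v*(v - 5)*(v^2 - 1) = v*(v - 5)*(v + 1)*(v - 1)
(5) = (g + 1)*(g^3 - 14*g^2 + 65*g - 100) = (g - 5)*(g + 1)*(g^2 - 9*g + 20) = (g - 5)*(g - 4)*(g + 1)*(g - 5)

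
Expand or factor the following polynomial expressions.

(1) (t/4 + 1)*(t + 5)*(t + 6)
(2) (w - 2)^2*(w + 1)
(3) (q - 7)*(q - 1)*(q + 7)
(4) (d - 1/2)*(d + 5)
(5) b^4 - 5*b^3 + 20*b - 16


(1) = t^3/4 + 15*t^2/4 + 37*t/2 + 30
(2) = w^3 - 3*w^2 + 4
(3) = q^3 - q^2 - 49*q + 49
(4) = d^2 + 9*d/2 - 5/2
(5) = (b - 4)*(b - 2)*(b - 1)*(b + 2)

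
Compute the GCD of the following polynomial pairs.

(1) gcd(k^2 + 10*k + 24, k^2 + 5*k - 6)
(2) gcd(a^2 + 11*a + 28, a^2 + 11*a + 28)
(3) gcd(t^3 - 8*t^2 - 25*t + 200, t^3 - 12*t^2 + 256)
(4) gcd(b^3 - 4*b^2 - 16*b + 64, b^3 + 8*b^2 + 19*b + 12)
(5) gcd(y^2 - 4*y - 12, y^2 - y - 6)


(1) = gcd((k + 4)*(k + 6), (k - 1)*(k + 6)) = k + 6
(2) = gcd((a + 4)*(a + 7), (a + 4)*(a + 7)) = a^2 + 11*a + 28
(3) = gcd((t - 8)*(t - 5)*(t + 5), (t - 8)^2*(t + 4)) = t - 8
(4) = gcd((b - 4)^2*(b + 4), (b + 1)*(b + 3)*(b + 4)) = b + 4
(5) = y + 2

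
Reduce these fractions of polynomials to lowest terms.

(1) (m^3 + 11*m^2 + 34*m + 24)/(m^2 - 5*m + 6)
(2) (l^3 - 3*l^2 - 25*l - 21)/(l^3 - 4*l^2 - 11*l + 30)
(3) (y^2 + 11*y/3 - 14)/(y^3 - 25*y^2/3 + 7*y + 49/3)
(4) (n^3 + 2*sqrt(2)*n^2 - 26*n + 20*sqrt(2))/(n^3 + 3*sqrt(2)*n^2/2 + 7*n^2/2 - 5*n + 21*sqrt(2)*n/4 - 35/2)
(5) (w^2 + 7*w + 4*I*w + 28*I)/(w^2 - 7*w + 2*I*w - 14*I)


(1) = (m^3 + 11*m^2 + 34*m + 24)/(m^2 - 5*m + 6)
(2) = (l^2 - 6*l - 7)/(l^2 - 7*l + 10)
(3) = (y + 6)/(y^2 - 6*y - 7)
(4) = (4*n^2 + 12*sqrt(2)*n - 80)/(4*n^2 + n*(14 + 10*sqrt(2)) + 35*sqrt(2))
(5) = (w^2 + w*(7 + 4*I) + 28*I)/(w^2 + w*(-7 + 2*I) - 14*I)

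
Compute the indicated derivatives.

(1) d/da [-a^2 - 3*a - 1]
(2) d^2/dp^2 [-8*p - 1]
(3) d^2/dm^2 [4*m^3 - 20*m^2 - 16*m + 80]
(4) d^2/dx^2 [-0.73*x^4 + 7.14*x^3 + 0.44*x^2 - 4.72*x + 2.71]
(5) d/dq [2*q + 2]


(1) = -2*a - 3
(2) = 0
(3) = 24*m - 40
(4) = -8.76*x^2 + 42.84*x + 0.88
(5) = 2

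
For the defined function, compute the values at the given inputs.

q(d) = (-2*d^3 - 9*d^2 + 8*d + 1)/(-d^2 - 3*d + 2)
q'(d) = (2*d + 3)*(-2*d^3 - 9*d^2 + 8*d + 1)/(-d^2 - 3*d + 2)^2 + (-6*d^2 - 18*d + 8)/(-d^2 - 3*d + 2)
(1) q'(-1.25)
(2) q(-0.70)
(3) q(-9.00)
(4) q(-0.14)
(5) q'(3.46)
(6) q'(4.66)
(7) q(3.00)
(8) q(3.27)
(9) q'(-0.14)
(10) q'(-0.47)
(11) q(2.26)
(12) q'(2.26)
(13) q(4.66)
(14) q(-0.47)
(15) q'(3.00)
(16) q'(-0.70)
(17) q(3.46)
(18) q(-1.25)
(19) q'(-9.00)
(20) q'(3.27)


(1) = 4.50
(2) = -2.31
(3) = -12.65
(4) = -0.12
(5) = 2.32
(6) = 2.22
(7) = 6.88
(8) = 7.51
(9) = 4.20
(10) = 3.83
(11) = 5.05
(12) = 2.56
(13) = 10.67
(14) = -1.42
(15) = 2.38
(16) = 3.87
(17) = 7.96
(18) = -4.57
(19) = 2.43
(20) = 2.34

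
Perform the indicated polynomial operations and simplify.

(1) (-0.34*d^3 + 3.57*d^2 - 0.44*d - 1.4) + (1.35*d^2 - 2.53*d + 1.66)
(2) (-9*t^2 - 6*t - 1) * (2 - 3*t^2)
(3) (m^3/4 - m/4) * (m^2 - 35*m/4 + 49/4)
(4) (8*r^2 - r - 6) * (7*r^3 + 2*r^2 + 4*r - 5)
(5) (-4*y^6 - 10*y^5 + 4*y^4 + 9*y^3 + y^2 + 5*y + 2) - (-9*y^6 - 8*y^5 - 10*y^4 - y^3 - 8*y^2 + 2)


(1) = -0.34*d^3 + 4.92*d^2 - 2.97*d + 0.26
(2) = 27*t^4 + 18*t^3 - 15*t^2 - 12*t - 2
(3) = m^5/4 - 35*m^4/16 + 45*m^3/16 + 35*m^2/16 - 49*m/16
(4) = 56*r^5 + 9*r^4 - 12*r^3 - 56*r^2 - 19*r + 30
(5) = 5*y^6 - 2*y^5 + 14*y^4 + 10*y^3 + 9*y^2 + 5*y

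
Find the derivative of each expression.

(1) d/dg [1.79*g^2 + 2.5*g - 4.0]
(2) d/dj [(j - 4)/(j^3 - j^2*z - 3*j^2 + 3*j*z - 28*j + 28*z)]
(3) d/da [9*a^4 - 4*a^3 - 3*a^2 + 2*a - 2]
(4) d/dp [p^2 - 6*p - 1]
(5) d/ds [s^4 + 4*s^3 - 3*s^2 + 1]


(1) = 3.58*g + 2.5
(2) = (j^3 - j^2*z - 3*j^2 + 3*j*z - 28*j + 28*z + (j - 4)*(-3*j^2 + 2*j*z + 6*j - 3*z + 28))/(j^3 - j^2*z - 3*j^2 + 3*j*z - 28*j + 28*z)^2
(3) = 36*a^3 - 12*a^2 - 6*a + 2
(4) = 2*p - 6
(5) = 2*s*(2*s^2 + 6*s - 3)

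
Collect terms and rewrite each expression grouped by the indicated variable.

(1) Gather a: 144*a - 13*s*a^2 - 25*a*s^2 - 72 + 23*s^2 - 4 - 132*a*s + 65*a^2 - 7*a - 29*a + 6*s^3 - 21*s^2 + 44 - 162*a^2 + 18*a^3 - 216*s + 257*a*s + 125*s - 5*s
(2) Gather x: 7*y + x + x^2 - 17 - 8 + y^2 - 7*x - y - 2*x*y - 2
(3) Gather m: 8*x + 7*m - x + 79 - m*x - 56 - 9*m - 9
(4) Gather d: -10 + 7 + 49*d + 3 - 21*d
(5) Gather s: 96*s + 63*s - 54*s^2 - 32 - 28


(1) = 18*a^3 + a^2*(-13*s - 97) + a*(-25*s^2 + 125*s + 108) + 6*s^3 + 2*s^2 - 96*s - 32
(2) = x^2 + x*(-2*y - 6) + y^2 + 6*y - 27
(3) = m*(-x - 2) + 7*x + 14
(4) = 28*d
(5) = -54*s^2 + 159*s - 60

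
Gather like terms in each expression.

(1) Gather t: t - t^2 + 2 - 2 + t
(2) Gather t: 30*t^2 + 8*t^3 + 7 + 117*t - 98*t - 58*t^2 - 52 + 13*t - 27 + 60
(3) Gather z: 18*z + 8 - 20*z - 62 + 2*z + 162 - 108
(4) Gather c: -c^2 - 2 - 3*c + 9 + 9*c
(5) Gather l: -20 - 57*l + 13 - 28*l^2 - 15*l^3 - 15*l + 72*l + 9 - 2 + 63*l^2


(1) = -t^2 + 2*t
(2) = 8*t^3 - 28*t^2 + 32*t - 12
(3) = 0
(4) = -c^2 + 6*c + 7
(5) = -15*l^3 + 35*l^2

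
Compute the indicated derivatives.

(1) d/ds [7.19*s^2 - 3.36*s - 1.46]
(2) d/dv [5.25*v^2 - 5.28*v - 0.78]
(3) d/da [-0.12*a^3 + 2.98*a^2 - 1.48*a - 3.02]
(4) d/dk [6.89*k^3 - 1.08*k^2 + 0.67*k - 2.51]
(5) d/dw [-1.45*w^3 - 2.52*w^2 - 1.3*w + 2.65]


(1) = 14.38*s - 3.36
(2) = 10.5*v - 5.28
(3) = -0.36*a^2 + 5.96*a - 1.48
(4) = 20.67*k^2 - 2.16*k + 0.67
(5) = -4.35*w^2 - 5.04*w - 1.3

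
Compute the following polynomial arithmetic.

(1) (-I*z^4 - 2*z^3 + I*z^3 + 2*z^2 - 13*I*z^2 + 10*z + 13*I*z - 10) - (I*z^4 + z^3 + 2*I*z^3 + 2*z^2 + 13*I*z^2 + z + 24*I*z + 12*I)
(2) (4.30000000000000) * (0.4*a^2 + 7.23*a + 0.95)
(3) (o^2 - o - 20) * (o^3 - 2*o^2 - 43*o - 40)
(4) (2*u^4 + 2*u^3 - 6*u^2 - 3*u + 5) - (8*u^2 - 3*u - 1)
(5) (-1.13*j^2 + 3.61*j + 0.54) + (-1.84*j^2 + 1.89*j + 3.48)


(1) = -2*I*z^4 - 3*z^3 - I*z^3 - 26*I*z^2 + 9*z - 11*I*z - 10 - 12*I
(2) = 1.72*a^2 + 31.089*a + 4.085
(3) = o^5 - 3*o^4 - 61*o^3 + 43*o^2 + 900*o + 800
(4) = 2*u^4 + 2*u^3 - 14*u^2 + 6
(5) = -2.97*j^2 + 5.5*j + 4.02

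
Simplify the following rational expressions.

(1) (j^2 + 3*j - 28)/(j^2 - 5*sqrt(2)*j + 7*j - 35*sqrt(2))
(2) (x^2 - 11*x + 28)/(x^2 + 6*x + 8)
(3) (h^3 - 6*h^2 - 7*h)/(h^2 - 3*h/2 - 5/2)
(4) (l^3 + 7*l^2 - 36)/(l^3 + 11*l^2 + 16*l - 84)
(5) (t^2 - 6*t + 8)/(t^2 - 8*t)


(1) = (j - 4)/(j - 5*sqrt(2))
(2) = (x^2 - 11*x + 28)/(x^2 + 6*x + 8)
(3) = (2*h^2 - 14*h)/(2*h - 5)
(4) = (l + 3)/(l + 7)
(5) = (t^2 - 6*t + 8)/(t^2 - 8*t)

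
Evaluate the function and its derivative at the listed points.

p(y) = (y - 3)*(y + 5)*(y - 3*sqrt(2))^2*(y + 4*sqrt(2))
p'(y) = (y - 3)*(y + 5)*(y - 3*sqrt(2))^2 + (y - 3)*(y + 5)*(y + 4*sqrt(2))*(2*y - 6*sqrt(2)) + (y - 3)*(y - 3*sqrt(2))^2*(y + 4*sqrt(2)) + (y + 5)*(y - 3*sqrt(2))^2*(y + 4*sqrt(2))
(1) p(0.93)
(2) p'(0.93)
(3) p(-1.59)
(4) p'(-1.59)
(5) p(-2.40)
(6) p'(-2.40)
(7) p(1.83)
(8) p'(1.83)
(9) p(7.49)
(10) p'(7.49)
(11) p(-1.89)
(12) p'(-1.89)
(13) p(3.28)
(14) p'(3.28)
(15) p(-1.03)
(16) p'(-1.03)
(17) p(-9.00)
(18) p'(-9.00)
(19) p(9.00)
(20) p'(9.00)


(1) = -887.26
(2) = 679.99
(3) = -2165.49
(4) = 46.81
(5) = -2017.66
(6) = -414.41
(7) = -348.25
(8) = 488.83
(9) = 7774.84
(10) = 7733.86
(11) = -2154.48
(12) = -121.50
(13) = 19.20
(14) = 33.15
(15) = -2057.96
(16) = 328.12
(17) = -28141.40
(18) = 22048.23
(19) = 27864.55
(20) = 20249.83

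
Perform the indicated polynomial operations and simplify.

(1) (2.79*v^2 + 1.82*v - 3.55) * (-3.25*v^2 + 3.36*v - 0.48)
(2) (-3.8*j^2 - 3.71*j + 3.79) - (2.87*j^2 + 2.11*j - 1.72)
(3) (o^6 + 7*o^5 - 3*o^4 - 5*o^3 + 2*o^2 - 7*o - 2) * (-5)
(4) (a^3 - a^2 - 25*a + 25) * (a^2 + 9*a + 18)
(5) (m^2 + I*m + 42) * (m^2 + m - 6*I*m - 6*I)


(1) = -9.0675*v^4 + 3.4594*v^3 + 16.3135*v^2 - 12.8016*v + 1.704
(2) = -6.67*j^2 - 5.82*j + 5.51
(3) = -5*o^6 - 35*o^5 + 15*o^4 + 25*o^3 - 10*o^2 + 35*o + 10
(4) = a^5 + 8*a^4 - 16*a^3 - 218*a^2 - 225*a + 450
(5) = m^4 + m^3 - 5*I*m^3 + 48*m^2 - 5*I*m^2 + 48*m - 252*I*m - 252*I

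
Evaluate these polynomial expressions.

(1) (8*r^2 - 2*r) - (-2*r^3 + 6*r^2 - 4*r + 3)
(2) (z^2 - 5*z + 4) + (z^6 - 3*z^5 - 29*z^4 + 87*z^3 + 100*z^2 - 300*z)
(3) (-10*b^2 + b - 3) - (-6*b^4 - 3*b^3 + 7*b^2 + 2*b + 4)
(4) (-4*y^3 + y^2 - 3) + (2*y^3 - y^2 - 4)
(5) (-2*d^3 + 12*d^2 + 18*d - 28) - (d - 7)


(1) = 2*r^3 + 2*r^2 + 2*r - 3
(2) = z^6 - 3*z^5 - 29*z^4 + 87*z^3 + 101*z^2 - 305*z + 4
(3) = 6*b^4 + 3*b^3 - 17*b^2 - b - 7
(4) = -2*y^3 - 7
(5) = -2*d^3 + 12*d^2 + 17*d - 21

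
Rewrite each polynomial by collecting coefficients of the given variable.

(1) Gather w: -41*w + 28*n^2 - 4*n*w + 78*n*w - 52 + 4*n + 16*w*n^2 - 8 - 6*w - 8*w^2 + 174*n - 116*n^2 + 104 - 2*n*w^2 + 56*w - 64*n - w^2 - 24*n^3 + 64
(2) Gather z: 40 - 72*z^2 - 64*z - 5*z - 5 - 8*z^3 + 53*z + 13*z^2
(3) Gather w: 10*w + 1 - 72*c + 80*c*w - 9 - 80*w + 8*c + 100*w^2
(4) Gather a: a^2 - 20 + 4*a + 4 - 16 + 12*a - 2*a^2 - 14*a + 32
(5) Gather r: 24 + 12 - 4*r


(1) = -24*n^3 - 88*n^2 + 114*n + w^2*(-2*n - 9) + w*(16*n^2 + 74*n + 9) + 108
(2) = -8*z^3 - 59*z^2 - 16*z + 35
(3) = -64*c + 100*w^2 + w*(80*c - 70) - 8
(4) = -a^2 + 2*a
(5) = 36 - 4*r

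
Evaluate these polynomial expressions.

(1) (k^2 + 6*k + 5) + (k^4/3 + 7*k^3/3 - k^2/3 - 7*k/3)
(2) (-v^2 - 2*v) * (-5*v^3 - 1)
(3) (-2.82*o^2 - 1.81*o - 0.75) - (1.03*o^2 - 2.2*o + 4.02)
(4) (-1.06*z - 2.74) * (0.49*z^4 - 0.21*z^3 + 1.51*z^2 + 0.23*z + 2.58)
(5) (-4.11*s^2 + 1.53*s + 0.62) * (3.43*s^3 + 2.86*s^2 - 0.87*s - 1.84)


(1) = k^4/3 + 7*k^3/3 + 2*k^2/3 + 11*k/3 + 5
(2) = 5*v^5 + 10*v^4 + v^2 + 2*v
(3) = -3.85*o^2 + 0.39*o - 4.77
(4) = -0.5194*z^5 - 1.12*z^4 - 1.0252*z^3 - 4.3812*z^2 - 3.365*z - 7.0692
(5) = -14.0973*s^5 - 6.5067*s^4 + 10.0781*s^3 + 8.0045*s^2 - 3.3546*s - 1.1408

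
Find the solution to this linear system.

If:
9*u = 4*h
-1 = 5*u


Then:
h = -9/20
u = -1/5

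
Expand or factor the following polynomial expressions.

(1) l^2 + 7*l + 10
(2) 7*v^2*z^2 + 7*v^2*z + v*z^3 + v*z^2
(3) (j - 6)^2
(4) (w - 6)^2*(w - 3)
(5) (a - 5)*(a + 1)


(1) = (l + 2)*(l + 5)
(2) = z*(7*v + z)*(v*z + v)
(3) = j^2 - 12*j + 36
(4) = w^3 - 15*w^2 + 72*w - 108
(5) = a^2 - 4*a - 5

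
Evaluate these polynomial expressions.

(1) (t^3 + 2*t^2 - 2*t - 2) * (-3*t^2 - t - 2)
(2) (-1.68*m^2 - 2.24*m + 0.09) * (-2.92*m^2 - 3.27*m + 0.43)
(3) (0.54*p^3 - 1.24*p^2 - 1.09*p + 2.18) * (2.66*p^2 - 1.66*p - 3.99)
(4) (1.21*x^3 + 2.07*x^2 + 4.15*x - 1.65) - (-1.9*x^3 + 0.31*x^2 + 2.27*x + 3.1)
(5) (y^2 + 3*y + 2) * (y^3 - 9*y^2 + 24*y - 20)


(1) = -3*t^5 - 7*t^4 + 2*t^3 + 4*t^2 + 6*t + 4
(2) = 4.9056*m^4 + 12.0344*m^3 + 6.3396*m^2 - 1.2575*m + 0.0387
(3) = 1.4364*p^5 - 4.1948*p^4 - 2.9956*p^3 + 12.5558*p^2 + 0.7303*p - 8.6982
(4) = 3.11*x^3 + 1.76*x^2 + 1.88*x - 4.75
(5) = y^5 - 6*y^4 - y^3 + 34*y^2 - 12*y - 40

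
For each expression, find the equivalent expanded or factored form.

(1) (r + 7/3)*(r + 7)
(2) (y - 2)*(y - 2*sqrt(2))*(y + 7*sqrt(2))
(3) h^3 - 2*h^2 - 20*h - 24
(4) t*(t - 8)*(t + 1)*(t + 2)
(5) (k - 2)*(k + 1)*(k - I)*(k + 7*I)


(1) = r^2 + 28*r/3 + 49/3
(2) = y^3 - 2*y^2 + 5*sqrt(2)*y^2 - 28*y - 10*sqrt(2)*y + 56
(3) = (h - 6)*(h + 2)^2
(4) = t^4 - 5*t^3 - 22*t^2 - 16*t
(5) = k^4 - k^3 + 6*I*k^3 + 5*k^2 - 6*I*k^2 - 7*k - 12*I*k - 14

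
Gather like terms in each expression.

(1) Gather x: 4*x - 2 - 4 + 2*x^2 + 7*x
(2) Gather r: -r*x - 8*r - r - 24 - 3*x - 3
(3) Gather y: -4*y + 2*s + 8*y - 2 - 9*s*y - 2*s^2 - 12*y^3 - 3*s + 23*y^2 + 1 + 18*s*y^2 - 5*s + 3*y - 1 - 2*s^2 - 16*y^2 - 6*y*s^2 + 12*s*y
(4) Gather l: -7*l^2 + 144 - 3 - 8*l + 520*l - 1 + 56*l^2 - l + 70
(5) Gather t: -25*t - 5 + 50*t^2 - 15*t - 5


(1) = 2*x^2 + 11*x - 6
(2) = r*(-x - 9) - 3*x - 27
(3) = -4*s^2 - 6*s - 12*y^3 + y^2*(18*s + 7) + y*(-6*s^2 + 3*s + 7) - 2
(4) = 49*l^2 + 511*l + 210
(5) = 50*t^2 - 40*t - 10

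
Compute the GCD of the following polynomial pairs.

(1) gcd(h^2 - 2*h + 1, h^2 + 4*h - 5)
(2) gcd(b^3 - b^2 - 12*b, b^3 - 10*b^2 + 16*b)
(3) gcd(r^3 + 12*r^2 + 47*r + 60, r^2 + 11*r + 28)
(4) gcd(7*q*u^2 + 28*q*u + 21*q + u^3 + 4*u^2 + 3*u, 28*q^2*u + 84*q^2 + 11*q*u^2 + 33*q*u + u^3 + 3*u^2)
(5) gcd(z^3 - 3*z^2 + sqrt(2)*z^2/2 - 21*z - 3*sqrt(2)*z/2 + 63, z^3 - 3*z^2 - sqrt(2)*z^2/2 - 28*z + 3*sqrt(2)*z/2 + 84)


(1) = h - 1
(2) = b
(3) = r + 4
(4) = 7*q*u + 21*q + u^2 + 3*u
(5) = gcd((z - 3)*(z - 3*sqrt(2))*(z + 7*sqrt(2)/2), (z - 3)*(z - 4*sqrt(2))*(z + 7*sqrt(2)/2)) = z^2 + z*(-3 + 7*sqrt(2)/2) - 21*sqrt(2)/2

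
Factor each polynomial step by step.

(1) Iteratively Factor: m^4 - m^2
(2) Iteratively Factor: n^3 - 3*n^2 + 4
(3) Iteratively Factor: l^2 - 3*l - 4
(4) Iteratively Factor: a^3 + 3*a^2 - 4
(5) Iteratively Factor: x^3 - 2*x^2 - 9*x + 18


(1) = (m)*(m^3 - m) = m^2*(m^2 - 1) = m^2*(m - 1)*(m + 1)
(2) = (n - 2)*(n^2 - n - 2) = (n - 2)*(n + 1)*(n - 2)
(3) = (l + 1)*(l - 4)
(4) = (a - 1)*(a^2 + 4*a + 4) = (a - 1)*(a + 2)*(a + 2)
(5) = (x - 3)*(x^2 + x - 6) = (x - 3)*(x - 2)*(x + 3)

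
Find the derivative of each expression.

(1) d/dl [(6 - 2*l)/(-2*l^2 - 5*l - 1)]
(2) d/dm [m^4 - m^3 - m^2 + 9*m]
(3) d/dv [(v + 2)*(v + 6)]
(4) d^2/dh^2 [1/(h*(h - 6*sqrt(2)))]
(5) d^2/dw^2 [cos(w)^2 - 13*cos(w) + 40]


(1) = 4*(-l^2 + 6*l + 8)/(4*l^4 + 20*l^3 + 29*l^2 + 10*l + 1)
(2) = 4*m^3 - 3*m^2 - 2*m + 9
(3) = 2*v + 8
(4) = 2*(h^2 + h*(h - 6*sqrt(2)) + (h - 6*sqrt(2))^2)/(h^3*(h - 6*sqrt(2))^3)
(5) = 13*cos(w) - 2*cos(2*w)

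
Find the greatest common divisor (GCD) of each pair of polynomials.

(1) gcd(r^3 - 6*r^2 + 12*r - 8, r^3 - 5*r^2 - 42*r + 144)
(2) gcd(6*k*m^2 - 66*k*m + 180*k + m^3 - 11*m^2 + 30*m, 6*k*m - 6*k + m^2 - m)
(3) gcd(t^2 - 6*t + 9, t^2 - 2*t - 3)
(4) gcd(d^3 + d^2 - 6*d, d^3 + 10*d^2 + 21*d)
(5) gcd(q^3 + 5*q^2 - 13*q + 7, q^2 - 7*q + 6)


(1) = 1
(2) = 6*k + m
(3) = t - 3
(4) = gcd(d*(d - 2)*(d + 3), d*(d + 3)*(d + 7)) = d^2 + 3*d
(5) = gcd((q - 1)^2*(q + 7), (q - 6)*(q - 1)) = q - 1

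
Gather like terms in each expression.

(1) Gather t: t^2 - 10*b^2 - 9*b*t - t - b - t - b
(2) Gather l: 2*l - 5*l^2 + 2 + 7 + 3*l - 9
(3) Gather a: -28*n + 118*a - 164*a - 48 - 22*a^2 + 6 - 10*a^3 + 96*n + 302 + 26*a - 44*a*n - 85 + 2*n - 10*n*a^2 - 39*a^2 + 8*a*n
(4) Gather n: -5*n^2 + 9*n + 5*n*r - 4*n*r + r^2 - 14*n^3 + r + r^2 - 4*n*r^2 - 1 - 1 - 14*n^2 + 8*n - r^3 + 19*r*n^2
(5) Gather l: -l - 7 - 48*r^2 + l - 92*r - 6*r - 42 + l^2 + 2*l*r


(1) = -10*b^2 - 2*b + t^2 + t*(-9*b - 2)
(2) = -5*l^2 + 5*l
(3) = -10*a^3 + a^2*(-10*n - 61) + a*(-36*n - 20) + 70*n + 175
(4) = -14*n^3 + n^2*(19*r - 19) + n*(-4*r^2 + r + 17) - r^3 + 2*r^2 + r - 2
(5) = l^2 + 2*l*r - 48*r^2 - 98*r - 49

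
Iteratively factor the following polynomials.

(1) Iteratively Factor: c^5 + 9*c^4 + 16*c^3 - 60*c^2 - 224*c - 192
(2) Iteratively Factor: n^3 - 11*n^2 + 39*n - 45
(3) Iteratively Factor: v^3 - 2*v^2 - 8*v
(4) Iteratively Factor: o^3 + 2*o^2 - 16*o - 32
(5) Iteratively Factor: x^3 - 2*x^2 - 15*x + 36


(1) = (c + 4)*(c^4 + 5*c^3 - 4*c^2 - 44*c - 48) = (c + 2)*(c + 4)*(c^3 + 3*c^2 - 10*c - 24) = (c + 2)*(c + 4)^2*(c^2 - c - 6) = (c - 3)*(c + 2)*(c + 4)^2*(c + 2)
(2) = (n - 5)*(n^2 - 6*n + 9) = (n - 5)*(n - 3)*(n - 3)
(3) = (v)*(v^2 - 2*v - 8) = v*(v + 2)*(v - 4)
(4) = (o + 4)*(o^2 - 2*o - 8) = (o + 2)*(o + 4)*(o - 4)
(5) = (x - 3)*(x^2 + x - 12) = (x - 3)^2*(x + 4)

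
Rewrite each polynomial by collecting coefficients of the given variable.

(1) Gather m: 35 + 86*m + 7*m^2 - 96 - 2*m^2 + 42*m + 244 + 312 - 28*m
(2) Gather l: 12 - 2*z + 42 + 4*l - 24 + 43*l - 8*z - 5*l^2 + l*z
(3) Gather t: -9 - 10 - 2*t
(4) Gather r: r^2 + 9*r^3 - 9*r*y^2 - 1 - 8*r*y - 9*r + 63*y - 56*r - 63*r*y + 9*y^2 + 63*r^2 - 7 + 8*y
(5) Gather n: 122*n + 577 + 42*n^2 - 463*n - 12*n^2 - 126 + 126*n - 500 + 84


(1) = 5*m^2 + 100*m + 495
(2) = -5*l^2 + l*(z + 47) - 10*z + 30
(3) = -2*t - 19
(4) = 9*r^3 + 64*r^2 + r*(-9*y^2 - 71*y - 65) + 9*y^2 + 71*y - 8
(5) = 30*n^2 - 215*n + 35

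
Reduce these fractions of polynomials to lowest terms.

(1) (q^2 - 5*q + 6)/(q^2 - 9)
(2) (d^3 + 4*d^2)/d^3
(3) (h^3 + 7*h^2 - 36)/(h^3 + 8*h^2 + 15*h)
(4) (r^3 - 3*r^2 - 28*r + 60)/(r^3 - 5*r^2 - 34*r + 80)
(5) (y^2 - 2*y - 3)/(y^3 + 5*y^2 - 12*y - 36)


(1) = (q - 2)/(q + 3)
(2) = (d + 4)/d
(3) = (h^2 + 4*h - 12)/(h^2 + 5*h)
(4) = (r - 6)/(r - 8)
(5) = (y + 1)/(y^2 + 8*y + 12)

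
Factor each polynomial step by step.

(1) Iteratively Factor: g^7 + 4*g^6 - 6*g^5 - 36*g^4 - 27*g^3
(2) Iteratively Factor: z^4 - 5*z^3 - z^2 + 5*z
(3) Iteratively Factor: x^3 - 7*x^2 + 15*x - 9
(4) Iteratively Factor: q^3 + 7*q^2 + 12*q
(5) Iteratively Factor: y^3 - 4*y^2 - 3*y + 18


(1) = (g - 3)*(g^6 + 7*g^5 + 15*g^4 + 9*g^3) = (g - 3)*(g + 3)*(g^5 + 4*g^4 + 3*g^3) = g*(g - 3)*(g + 3)*(g^4 + 4*g^3 + 3*g^2) = g*(g - 3)*(g + 3)^2*(g^3 + g^2) = g^2*(g - 3)*(g + 3)^2*(g^2 + g) = g^2*(g - 3)*(g + 1)*(g + 3)^2*(g)
(2) = (z - 5)*(z^3 - z) = (z - 5)*(z - 1)*(z^2 + z) = z*(z - 5)*(z - 1)*(z + 1)
(3) = (x - 3)*(x^2 - 4*x + 3) = (x - 3)*(x - 1)*(x - 3)
(4) = (q + 3)*(q^2 + 4*q) = (q + 3)*(q + 4)*(q)
(5) = (y - 3)*(y^2 - y - 6) = (y - 3)*(y + 2)*(y - 3)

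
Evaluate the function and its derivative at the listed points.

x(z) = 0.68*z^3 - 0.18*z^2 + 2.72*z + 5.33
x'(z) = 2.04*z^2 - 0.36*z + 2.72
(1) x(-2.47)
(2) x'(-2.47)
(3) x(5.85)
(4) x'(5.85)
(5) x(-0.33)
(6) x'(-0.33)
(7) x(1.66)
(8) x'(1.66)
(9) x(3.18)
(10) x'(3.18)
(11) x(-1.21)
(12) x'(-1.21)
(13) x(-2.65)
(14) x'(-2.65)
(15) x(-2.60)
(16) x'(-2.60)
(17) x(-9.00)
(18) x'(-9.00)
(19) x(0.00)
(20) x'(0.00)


(1) = -12.73
(2) = 16.06
(3) = 151.22
(4) = 70.43
(5) = 4.39
(6) = 3.06
(7) = 12.46
(8) = 7.74
(9) = 34.03
(10) = 22.20
(11) = 0.57
(12) = 6.14
(13) = -15.80
(14) = 18.00
(15) = -14.91
(16) = 17.45
(17) = -529.45
(18) = 171.20
(19) = 5.33
(20) = 2.72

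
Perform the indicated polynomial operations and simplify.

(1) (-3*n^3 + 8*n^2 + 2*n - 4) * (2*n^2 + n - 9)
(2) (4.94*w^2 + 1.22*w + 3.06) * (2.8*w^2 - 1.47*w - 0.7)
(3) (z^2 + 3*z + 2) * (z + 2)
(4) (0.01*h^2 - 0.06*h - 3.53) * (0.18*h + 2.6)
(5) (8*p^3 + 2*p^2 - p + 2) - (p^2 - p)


(1) = -6*n^5 + 13*n^4 + 39*n^3 - 78*n^2 - 22*n + 36
(2) = 13.832*w^4 - 3.8458*w^3 + 3.3166*w^2 - 5.3522*w - 2.142
(3) = z^3 + 5*z^2 + 8*z + 4
(4) = 0.0018*h^3 + 0.0152*h^2 - 0.7914*h - 9.178
(5) = 8*p^3 + p^2 + 2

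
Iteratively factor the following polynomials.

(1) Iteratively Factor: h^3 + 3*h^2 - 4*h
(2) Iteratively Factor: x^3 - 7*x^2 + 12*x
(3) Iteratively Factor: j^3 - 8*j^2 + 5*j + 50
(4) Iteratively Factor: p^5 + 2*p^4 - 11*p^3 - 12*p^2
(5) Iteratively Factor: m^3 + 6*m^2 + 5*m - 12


(1) = (h - 1)*(h^2 + 4*h) = (h - 1)*(h + 4)*(h)
(2) = (x - 4)*(x^2 - 3*x) = x*(x - 4)*(x - 3)
(3) = (j + 2)*(j^2 - 10*j + 25) = (j - 5)*(j + 2)*(j - 5)
(4) = (p + 4)*(p^4 - 2*p^3 - 3*p^2) = (p + 1)*(p + 4)*(p^3 - 3*p^2) = p*(p + 1)*(p + 4)*(p^2 - 3*p) = p^2*(p + 1)*(p + 4)*(p - 3)
(5) = (m + 3)*(m^2 + 3*m - 4) = (m + 3)*(m + 4)*(m - 1)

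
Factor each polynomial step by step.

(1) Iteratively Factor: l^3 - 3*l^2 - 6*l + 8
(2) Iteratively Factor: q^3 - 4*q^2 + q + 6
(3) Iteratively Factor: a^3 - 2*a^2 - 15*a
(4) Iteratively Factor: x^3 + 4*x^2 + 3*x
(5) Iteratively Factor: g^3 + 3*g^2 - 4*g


(1) = (l - 1)*(l^2 - 2*l - 8) = (l - 4)*(l - 1)*(l + 2)
(2) = (q + 1)*(q^2 - 5*q + 6) = (q - 3)*(q + 1)*(q - 2)
(3) = (a - 5)*(a^2 + 3*a) = (a - 5)*(a + 3)*(a)
(4) = (x + 1)*(x^2 + 3*x) = (x + 1)*(x + 3)*(x)
(5) = (g)*(g^2 + 3*g - 4) = g*(g - 1)*(g + 4)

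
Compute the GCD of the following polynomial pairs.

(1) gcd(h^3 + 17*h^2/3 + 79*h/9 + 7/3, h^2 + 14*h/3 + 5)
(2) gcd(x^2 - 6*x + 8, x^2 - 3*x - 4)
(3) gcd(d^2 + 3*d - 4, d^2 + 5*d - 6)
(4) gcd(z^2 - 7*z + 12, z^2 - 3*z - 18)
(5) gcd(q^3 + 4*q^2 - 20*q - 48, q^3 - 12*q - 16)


(1) = h + 3
(2) = x - 4
(3) = gcd((d - 1)*(d + 4), (d - 1)*(d + 6)) = d - 1
(4) = gcd((z - 4)*(z - 3), (z - 6)*(z + 3)) = 1
(5) = gcd((q - 4)*(q + 2)*(q + 6), (q - 4)*(q + 2)^2) = q^2 - 2*q - 8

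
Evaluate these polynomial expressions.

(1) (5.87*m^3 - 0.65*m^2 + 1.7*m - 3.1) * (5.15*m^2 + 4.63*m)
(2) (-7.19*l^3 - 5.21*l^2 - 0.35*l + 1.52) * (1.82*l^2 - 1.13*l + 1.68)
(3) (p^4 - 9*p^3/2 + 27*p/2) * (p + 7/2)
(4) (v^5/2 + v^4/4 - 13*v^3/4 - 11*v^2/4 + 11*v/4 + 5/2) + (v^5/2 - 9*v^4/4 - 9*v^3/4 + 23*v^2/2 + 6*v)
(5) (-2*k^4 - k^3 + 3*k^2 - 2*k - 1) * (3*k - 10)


(1) = 30.2305*m^5 + 23.8306*m^4 + 5.7455*m^3 - 8.094*m^2 - 14.353*m
(2) = -13.0858*l^5 - 1.3575*l^4 - 6.8289*l^3 - 5.5909*l^2 - 2.3056*l + 2.5536
(3) = p^5 - p^4 - 63*p^3/4 + 27*p^2/2 + 189*p/4
(4) = v^5 - 2*v^4 - 11*v^3/2 + 35*v^2/4 + 35*v/4 + 5/2
(5) = -6*k^5 + 17*k^4 + 19*k^3 - 36*k^2 + 17*k + 10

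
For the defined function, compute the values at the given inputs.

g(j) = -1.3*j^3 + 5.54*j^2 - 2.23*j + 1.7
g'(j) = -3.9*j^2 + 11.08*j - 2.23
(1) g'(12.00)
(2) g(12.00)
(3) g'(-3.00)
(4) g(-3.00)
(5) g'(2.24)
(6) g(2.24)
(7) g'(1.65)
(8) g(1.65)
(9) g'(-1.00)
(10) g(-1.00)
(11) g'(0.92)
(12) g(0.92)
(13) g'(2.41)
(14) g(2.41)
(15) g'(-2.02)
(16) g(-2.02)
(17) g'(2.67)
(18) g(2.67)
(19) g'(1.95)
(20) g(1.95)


(1) = -430.87
(2) = -1473.70
(3) = -70.57
(4) = 93.35
(5) = 3.02
(6) = 9.89
(7) = 5.43
(8) = 7.26
(9) = -17.21
(10) = 10.77
(11) = 4.66
(12) = 3.33
(13) = 1.82
(14) = 10.31
(15) = -40.53
(16) = 39.53
(17) = -0.45
(18) = 10.50
(19) = 4.55
(20) = 8.78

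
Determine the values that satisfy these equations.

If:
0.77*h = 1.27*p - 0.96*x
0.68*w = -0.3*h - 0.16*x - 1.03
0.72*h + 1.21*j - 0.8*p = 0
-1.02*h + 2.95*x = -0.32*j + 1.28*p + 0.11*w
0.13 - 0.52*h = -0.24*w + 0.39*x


Then:
h = -0.20
j = -0.08
p = -0.30
w = -1.37
x = -0.24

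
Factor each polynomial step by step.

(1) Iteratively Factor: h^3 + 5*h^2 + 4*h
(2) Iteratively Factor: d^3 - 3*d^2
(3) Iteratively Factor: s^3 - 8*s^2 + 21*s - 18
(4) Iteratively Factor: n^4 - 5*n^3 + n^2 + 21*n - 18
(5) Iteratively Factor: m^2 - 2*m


(1) = (h)*(h^2 + 5*h + 4) = h*(h + 1)*(h + 4)
(2) = (d - 3)*(d^2) = d*(d - 3)*(d)
(3) = (s - 2)*(s^2 - 6*s + 9) = (s - 3)*(s - 2)*(s - 3)
(4) = (n - 3)*(n^3 - 2*n^2 - 5*n + 6) = (n - 3)*(n + 2)*(n^2 - 4*n + 3) = (n - 3)*(n - 1)*(n + 2)*(n - 3)
(5) = (m - 2)*(m)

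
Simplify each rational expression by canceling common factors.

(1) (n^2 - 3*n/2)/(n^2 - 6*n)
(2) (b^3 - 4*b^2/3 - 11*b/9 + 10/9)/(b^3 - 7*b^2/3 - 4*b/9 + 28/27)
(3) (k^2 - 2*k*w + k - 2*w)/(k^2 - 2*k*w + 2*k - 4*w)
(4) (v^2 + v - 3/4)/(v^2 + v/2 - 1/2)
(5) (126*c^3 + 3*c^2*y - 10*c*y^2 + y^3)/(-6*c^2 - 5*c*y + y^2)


(1) = (2*n - 3)/(2*n - 12)
(2) = (9*b^2 - 6*b - 15)/(9*b^2 - 15*b - 14)
(3) = (k + 1)/(k + 2)
(4) = (2*v + 3)/(2*v + 2)
(5) = (-21*c^2 - 4*c*y + y^2)/(c + y)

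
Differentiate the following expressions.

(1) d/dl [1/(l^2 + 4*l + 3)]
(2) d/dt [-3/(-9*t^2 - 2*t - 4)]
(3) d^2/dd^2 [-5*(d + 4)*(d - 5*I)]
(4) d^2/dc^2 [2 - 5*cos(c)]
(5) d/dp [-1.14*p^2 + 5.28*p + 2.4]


(1) = 2*(-l - 2)/(l^2 + 4*l + 3)^2
(2) = 6*(-9*t - 1)/(9*t^2 + 2*t + 4)^2
(3) = -10
(4) = 5*cos(c)
(5) = 5.28 - 2.28*p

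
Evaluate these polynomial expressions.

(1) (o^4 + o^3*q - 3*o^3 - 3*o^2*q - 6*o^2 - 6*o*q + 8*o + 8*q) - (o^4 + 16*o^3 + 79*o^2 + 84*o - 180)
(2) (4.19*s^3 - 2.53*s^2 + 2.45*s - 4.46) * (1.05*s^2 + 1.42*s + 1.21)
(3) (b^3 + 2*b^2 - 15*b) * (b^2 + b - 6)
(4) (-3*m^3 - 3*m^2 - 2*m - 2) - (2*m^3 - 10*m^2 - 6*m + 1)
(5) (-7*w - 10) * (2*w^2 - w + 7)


(1) = o^3*q - 19*o^3 - 3*o^2*q - 85*o^2 - 6*o*q - 76*o + 8*q + 180
(2) = 4.3995*s^5 + 3.2933*s^4 + 4.0498*s^3 - 4.2653*s^2 - 3.3687*s - 5.3966
(3) = b^5 + 3*b^4 - 19*b^3 - 27*b^2 + 90*b
(4) = -5*m^3 + 7*m^2 + 4*m - 3
(5) = -14*w^3 - 13*w^2 - 39*w - 70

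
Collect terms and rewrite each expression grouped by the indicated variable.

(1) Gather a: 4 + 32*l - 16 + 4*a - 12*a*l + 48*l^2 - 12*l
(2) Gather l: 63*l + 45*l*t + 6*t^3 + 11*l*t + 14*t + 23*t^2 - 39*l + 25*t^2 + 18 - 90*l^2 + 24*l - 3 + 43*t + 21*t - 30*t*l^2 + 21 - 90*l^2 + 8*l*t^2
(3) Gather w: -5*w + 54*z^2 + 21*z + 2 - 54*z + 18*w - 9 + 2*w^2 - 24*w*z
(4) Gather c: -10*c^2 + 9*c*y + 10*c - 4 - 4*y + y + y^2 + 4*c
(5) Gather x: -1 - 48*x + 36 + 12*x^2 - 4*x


(1) = a*(4 - 12*l) + 48*l^2 + 20*l - 12
(2) = l^2*(-30*t - 180) + l*(8*t^2 + 56*t + 48) + 6*t^3 + 48*t^2 + 78*t + 36
(3) = 2*w^2 + w*(13 - 24*z) + 54*z^2 - 33*z - 7
(4) = -10*c^2 + c*(9*y + 14) + y^2 - 3*y - 4
(5) = 12*x^2 - 52*x + 35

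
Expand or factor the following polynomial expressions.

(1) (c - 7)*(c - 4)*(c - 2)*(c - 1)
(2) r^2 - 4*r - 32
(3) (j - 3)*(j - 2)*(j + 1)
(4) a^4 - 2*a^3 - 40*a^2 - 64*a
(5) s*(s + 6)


(1) = c^4 - 14*c^3 + 63*c^2 - 106*c + 56
(2) = (r - 8)*(r + 4)
(3) = j^3 - 4*j^2 + j + 6
(4) = a*(a - 8)*(a + 2)*(a + 4)
(5) = s^2 + 6*s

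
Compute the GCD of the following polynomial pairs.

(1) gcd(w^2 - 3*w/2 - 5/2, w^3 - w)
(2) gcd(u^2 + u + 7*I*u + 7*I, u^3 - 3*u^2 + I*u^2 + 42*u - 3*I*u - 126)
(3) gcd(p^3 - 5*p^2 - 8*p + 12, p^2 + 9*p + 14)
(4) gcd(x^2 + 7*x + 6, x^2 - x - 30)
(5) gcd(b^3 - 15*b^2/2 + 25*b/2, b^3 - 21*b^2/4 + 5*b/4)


(1) = w + 1
(2) = u + 7*I
(3) = gcd((p - 6)*(p - 1)*(p + 2), (p + 2)*(p + 7)) = p + 2
(4) = 1
(5) = b^2 - 5*b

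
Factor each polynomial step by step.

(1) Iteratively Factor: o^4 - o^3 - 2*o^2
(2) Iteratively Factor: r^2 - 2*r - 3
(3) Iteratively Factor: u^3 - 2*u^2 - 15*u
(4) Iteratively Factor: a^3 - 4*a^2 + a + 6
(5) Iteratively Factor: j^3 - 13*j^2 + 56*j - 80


(1) = (o - 2)*(o^3 + o^2) = o*(o - 2)*(o^2 + o) = o^2*(o - 2)*(o + 1)
(2) = (r + 1)*(r - 3)
(3) = (u - 5)*(u^2 + 3*u) = u*(u - 5)*(u + 3)
(4) = (a - 2)*(a^2 - 2*a - 3) = (a - 3)*(a - 2)*(a + 1)
(5) = (j - 4)*(j^2 - 9*j + 20) = (j - 5)*(j - 4)*(j - 4)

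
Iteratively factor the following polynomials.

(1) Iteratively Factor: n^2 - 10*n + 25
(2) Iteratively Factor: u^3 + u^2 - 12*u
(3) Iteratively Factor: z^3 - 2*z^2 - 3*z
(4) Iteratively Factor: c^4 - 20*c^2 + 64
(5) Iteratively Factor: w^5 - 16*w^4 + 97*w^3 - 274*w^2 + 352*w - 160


(1) = (n - 5)*(n - 5)
(2) = (u)*(u^2 + u - 12) = u*(u - 3)*(u + 4)
(3) = (z)*(z^2 - 2*z - 3) = z*(z + 1)*(z - 3)
(4) = (c - 4)*(c^3 + 4*c^2 - 4*c - 16) = (c - 4)*(c - 2)*(c^2 + 6*c + 8) = (c - 4)*(c - 2)*(c + 2)*(c + 4)
(5) = (w - 5)*(w^4 - 11*w^3 + 42*w^2 - 64*w + 32) = (w - 5)*(w - 4)*(w^3 - 7*w^2 + 14*w - 8) = (w - 5)*(w - 4)*(w - 1)*(w^2 - 6*w + 8) = (w - 5)*(w - 4)^2*(w - 1)*(w - 2)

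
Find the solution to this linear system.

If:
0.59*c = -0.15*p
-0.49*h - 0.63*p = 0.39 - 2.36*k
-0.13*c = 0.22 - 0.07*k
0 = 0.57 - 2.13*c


Then:
c = 0.27
h = 18.09
k = 3.64
p = -1.05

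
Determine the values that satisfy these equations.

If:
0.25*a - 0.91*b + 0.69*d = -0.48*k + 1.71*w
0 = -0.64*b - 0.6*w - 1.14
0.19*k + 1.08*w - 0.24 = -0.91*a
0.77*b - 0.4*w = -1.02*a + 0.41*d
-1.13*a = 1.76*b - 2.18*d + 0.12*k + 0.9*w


Then:
a = 0.82
b = -1.72
d = -1.12
k = -2.32
w = -0.06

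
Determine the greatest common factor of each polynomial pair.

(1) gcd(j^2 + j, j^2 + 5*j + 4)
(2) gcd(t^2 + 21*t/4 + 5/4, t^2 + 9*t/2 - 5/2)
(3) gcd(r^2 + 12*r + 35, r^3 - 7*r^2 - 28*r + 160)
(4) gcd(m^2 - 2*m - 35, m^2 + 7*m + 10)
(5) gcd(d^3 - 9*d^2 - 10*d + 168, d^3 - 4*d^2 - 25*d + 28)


(1) = gcd(j*(j + 1), (j + 1)*(j + 4)) = j + 1
(2) = gcd((t + 1/4)*(t + 5), (t - 1/2)*(t + 5)) = t + 5
(3) = gcd((r + 5)*(r + 7), (r - 8)*(r - 4)*(r + 5)) = r + 5
(4) = m + 5
(5) = d^2 - 3*d - 28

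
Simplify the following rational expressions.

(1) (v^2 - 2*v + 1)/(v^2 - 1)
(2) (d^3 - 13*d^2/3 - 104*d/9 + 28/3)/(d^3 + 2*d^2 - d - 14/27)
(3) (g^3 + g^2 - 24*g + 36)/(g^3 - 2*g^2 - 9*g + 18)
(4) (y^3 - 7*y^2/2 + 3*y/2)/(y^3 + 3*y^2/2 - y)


(1) = (v - 1)/(v + 1)
(2) = (3*d - 18)/(3*d + 1)
(3) = (g + 6)/(g + 3)
(4) = (y - 3)/(y + 2)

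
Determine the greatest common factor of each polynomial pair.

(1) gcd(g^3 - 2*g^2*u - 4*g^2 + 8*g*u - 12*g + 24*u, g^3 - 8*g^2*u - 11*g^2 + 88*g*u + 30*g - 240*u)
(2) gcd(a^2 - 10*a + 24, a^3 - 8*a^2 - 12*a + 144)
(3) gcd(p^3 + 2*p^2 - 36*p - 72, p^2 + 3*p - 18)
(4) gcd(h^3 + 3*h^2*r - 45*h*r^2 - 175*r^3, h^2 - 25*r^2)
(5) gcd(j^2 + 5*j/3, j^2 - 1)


(1) = g - 6
(2) = gcd((a - 6)*(a - 4), (a - 6)^2*(a + 4)) = a - 6
(3) = gcd((p - 6)*(p + 2)*(p + 6), (p - 3)*(p + 6)) = p + 6
(4) = gcd((h - 7*r)*(h + 5*r)^2, (h - 5*r)*(h + 5*r)) = h + 5*r
(5) = 1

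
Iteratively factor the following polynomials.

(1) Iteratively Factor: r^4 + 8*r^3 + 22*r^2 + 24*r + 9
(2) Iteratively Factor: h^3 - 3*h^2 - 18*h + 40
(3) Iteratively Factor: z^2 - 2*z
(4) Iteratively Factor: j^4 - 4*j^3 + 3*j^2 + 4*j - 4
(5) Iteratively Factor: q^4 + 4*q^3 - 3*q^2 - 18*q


(1) = (r + 1)*(r^3 + 7*r^2 + 15*r + 9) = (r + 1)*(r + 3)*(r^2 + 4*r + 3) = (r + 1)*(r + 3)^2*(r + 1)
(2) = (h - 2)*(h^2 - h - 20) = (h - 2)*(h + 4)*(h - 5)
(3) = (z - 2)*(z)
(4) = (j - 2)*(j^3 - 2*j^2 - j + 2) = (j - 2)*(j - 1)*(j^2 - j - 2) = (j - 2)^2*(j - 1)*(j + 1)
(5) = (q)*(q^3 + 4*q^2 - 3*q - 18) = q*(q + 3)*(q^2 + q - 6) = q*(q + 3)^2*(q - 2)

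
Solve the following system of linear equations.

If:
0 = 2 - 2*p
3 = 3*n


Then:
n = 1
p = 1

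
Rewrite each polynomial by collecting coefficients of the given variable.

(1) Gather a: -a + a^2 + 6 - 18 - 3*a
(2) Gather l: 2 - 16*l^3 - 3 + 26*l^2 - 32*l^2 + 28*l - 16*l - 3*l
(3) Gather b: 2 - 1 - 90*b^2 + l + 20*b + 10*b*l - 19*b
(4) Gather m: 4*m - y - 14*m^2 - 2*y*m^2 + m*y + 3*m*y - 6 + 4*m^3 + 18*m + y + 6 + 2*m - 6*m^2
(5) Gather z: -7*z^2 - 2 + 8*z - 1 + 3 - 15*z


(1) = a^2 - 4*a - 12
(2) = -16*l^3 - 6*l^2 + 9*l - 1
(3) = -90*b^2 + b*(10*l + 1) + l + 1
(4) = 4*m^3 + m^2*(-2*y - 20) + m*(4*y + 24)
(5) = -7*z^2 - 7*z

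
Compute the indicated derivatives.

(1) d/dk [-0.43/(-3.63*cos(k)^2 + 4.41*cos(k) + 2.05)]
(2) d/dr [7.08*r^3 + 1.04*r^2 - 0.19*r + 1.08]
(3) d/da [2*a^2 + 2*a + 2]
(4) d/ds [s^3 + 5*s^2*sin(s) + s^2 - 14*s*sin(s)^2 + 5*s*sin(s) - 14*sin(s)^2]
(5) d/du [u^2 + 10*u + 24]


(1) = (3.1218*cos(k) - 1.8963)*sin(k)/(-3.63*cos(k)^2 + 4.41*cos(k) + 2.05)^2
(2) = 21.24*r^2 + 2.08*r - 0.19
(3) = 4*a + 2
(4) = 5*s^2*cos(s) + 3*s^2 + 10*s*sin(s) - 14*s*sin(2*s) + 5*s*cos(s) + 2*s - 14*sin(s)^2 + 5*sin(s) - 14*sin(2*s)
(5) = 2*u + 10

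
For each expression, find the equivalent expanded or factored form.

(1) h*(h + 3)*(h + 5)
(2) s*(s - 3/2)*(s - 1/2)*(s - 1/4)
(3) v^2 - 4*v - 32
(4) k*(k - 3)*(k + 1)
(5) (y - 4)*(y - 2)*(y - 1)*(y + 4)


(1) = h^3 + 8*h^2 + 15*h
(2) = s^4 - 9*s^3/4 + 5*s^2/4 - 3*s/16
(3) = (v - 8)*(v + 4)
(4) = k^3 - 2*k^2 - 3*k
(5) = y^4 - 3*y^3 - 14*y^2 + 48*y - 32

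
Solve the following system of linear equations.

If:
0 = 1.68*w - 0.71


Then:
w = 0.42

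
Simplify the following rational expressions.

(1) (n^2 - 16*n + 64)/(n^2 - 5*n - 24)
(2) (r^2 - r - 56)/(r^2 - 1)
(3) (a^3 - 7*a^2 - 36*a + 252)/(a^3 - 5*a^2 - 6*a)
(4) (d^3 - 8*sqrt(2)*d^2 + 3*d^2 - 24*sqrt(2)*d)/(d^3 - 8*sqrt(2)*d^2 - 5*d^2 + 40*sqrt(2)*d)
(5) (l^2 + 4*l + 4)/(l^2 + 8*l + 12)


(1) = (n - 8)/(n + 3)
(2) = (r^2 - r - 56)/(r^2 - 1)
(3) = (a^2 - a - 42)/(a^2 + a)
(4) = (d + 3)/(d - 5)
(5) = (l + 2)/(l + 6)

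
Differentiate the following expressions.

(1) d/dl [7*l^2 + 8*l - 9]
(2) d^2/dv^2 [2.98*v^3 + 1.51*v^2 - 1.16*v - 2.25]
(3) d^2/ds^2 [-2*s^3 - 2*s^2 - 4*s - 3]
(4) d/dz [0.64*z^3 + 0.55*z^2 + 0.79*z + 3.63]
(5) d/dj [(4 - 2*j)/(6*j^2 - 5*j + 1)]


(1) = 14*l + 8
(2) = 17.88*v + 3.02
(3) = -12*s - 4
(4) = 1.92*z^2 + 1.1*z + 0.79
(5) = 6*(2*j^2 - 8*j + 3)/(36*j^4 - 60*j^3 + 37*j^2 - 10*j + 1)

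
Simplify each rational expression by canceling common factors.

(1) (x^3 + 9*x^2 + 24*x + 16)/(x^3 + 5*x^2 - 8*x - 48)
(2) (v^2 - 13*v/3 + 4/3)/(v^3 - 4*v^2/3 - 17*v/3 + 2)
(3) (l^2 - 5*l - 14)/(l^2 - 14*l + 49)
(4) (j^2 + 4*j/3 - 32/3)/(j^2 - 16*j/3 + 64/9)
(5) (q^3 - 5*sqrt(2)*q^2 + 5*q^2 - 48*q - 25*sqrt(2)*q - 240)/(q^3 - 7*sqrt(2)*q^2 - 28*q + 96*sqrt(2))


(1) = (x + 1)/(x - 3)
(2) = (v - 4)/(v^2 - v - 6)
(3) = (l + 2)/(l - 7)
(4) = (3*j + 12)/(3*j - 8)
(5) = (q + 5)/(q - 2*sqrt(2))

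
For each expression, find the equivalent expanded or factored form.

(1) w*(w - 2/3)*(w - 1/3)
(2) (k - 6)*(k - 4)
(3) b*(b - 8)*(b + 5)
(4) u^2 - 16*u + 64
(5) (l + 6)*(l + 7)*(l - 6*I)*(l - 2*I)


(1) = w^3 - w^2 + 2*w/9
(2) = k^2 - 10*k + 24
(3) = b^3 - 3*b^2 - 40*b
(4) = (u - 8)^2
(5) = l^4 + 13*l^3 - 8*I*l^3 + 30*l^2 - 104*I*l^2 - 156*l - 336*I*l - 504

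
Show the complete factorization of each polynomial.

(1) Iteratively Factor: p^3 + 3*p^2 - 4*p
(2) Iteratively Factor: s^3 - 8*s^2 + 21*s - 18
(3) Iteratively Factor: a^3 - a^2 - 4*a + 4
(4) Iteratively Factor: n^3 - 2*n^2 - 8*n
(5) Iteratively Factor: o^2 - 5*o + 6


(1) = (p)*(p^2 + 3*p - 4) = p*(p - 1)*(p + 4)
(2) = (s - 3)*(s^2 - 5*s + 6) = (s - 3)*(s - 2)*(s - 3)
(3) = (a - 2)*(a^2 + a - 2) = (a - 2)*(a - 1)*(a + 2)
(4) = (n)*(n^2 - 2*n - 8) = n*(n + 2)*(n - 4)
(5) = (o - 2)*(o - 3)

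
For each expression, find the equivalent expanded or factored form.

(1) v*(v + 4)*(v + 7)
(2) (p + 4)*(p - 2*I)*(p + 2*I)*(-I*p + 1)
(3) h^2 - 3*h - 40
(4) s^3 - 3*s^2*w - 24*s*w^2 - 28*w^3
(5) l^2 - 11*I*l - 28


(1) = v^3 + 11*v^2 + 28*v
(2) = -I*p^4 + p^3 - 4*I*p^3 + 4*p^2 - 4*I*p^2 + 4*p - 16*I*p + 16
(3) = (h - 8)*(h + 5)
(4) = (s - 7*w)*(s + 2*w)^2
(5) = (l - 7*I)*(l - 4*I)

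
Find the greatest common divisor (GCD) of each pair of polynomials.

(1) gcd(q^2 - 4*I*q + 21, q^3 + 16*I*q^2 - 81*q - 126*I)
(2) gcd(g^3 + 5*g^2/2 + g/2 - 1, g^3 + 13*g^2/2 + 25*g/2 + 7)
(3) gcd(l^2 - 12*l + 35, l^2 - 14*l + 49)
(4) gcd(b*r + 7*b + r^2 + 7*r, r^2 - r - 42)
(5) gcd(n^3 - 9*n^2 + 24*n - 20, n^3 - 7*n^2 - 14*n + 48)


(1) = q + 3*I
(2) = g^2 + 3*g + 2
(3) = gcd((l - 7)*(l - 5), (l - 7)^2) = l - 7
(4) = gcd((b + r)*(r + 7), (r - 7)*(r + 6)) = 1
(5) = gcd((n - 5)*(n - 2)^2, (n - 8)*(n - 2)*(n + 3)) = n - 2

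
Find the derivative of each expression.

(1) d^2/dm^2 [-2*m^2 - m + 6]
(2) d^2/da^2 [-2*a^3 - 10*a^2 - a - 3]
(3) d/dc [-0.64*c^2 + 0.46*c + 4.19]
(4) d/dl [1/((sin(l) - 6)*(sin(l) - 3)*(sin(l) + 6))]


(1) = -4
(2) = -12*a - 20
(3) = 0.46 - 1.28*c
(4) = 3*(2*sin(l) + cos(l)^2 + 11)*cos(l)/((sin(l) - 6)^2*(sin(l) - 3)^2*(sin(l) + 6)^2)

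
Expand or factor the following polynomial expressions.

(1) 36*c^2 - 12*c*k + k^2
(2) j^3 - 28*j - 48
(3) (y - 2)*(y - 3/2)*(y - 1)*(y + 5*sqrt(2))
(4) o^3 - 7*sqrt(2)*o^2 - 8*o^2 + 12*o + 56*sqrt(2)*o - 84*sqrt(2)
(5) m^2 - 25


(1) = (-6*c + k)^2
(2) = (j - 6)*(j + 2)*(j + 4)
(3) = y^4 - 9*y^3/2 + 5*sqrt(2)*y^3 - 45*sqrt(2)*y^2/2 + 13*y^2/2 - 3*y + 65*sqrt(2)*y/2 - 15*sqrt(2)
(4) = (o - 6)*(o - 2)*(o - 7*sqrt(2))
(5) = (m - 5)*(m + 5)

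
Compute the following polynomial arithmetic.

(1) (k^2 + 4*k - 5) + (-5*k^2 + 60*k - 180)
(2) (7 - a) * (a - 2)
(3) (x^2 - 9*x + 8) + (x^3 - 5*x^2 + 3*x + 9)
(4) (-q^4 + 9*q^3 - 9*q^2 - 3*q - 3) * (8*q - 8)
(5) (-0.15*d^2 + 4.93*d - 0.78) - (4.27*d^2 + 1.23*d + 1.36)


(1) = -4*k^2 + 64*k - 185
(2) = -a^2 + 9*a - 14
(3) = x^3 - 4*x^2 - 6*x + 17
(4) = -8*q^5 + 80*q^4 - 144*q^3 + 48*q^2 + 24
(5) = -4.42*d^2 + 3.7*d - 2.14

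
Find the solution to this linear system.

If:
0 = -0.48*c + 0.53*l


Then:
c = 1.10416666666667*l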